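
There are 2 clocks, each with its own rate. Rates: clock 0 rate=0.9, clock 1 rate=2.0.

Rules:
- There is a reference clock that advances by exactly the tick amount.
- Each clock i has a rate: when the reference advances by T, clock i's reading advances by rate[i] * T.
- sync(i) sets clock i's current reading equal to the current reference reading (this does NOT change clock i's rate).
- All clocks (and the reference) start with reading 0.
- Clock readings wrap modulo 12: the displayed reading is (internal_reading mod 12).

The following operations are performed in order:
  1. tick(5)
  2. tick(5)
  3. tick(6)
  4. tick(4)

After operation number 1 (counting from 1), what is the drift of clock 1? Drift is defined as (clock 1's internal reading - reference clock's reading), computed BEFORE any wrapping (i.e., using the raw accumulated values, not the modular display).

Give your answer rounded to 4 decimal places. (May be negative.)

After op 1 tick(5): ref=5.0000 raw=[4.5000 10.0000]
Drift of clock 1 after op 1: 10.0000 - 5.0000 = 5.0000

Answer: 5.0000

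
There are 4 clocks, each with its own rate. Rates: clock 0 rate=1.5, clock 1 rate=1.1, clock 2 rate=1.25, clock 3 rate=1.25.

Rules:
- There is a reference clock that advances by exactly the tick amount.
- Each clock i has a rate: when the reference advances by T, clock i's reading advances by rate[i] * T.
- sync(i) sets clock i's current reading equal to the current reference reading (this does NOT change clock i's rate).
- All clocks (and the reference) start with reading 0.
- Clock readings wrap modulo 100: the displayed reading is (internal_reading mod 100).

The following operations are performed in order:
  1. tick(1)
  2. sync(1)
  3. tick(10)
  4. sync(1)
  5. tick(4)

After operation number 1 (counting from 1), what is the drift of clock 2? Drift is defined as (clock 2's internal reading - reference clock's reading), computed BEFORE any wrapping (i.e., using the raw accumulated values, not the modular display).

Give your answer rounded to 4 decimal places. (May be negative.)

After op 1 tick(1): ref=1.0000 raw=[1.5000 1.1000 1.2500 1.2500]
Drift of clock 2 after op 1: 1.2500 - 1.0000 = 0.2500

Answer: 0.2500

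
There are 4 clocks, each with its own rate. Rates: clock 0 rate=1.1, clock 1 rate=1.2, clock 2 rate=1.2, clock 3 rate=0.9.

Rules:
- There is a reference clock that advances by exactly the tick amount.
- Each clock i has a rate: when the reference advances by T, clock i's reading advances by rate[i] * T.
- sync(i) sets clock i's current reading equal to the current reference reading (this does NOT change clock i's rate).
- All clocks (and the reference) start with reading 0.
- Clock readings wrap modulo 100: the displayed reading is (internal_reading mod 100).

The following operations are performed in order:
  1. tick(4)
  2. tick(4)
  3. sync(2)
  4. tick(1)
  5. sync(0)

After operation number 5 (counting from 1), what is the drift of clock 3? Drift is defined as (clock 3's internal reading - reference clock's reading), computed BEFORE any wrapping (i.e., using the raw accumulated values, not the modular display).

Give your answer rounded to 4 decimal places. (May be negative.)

Answer: -0.9000

Derivation:
After op 1 tick(4): ref=4.0000 raw=[4.4000 4.8000 4.8000 3.6000]
After op 2 tick(4): ref=8.0000 raw=[8.8000 9.6000 9.6000 7.2000]
After op 3 sync(2): ref=8.0000 raw=[8.8000 9.6000 8.0000 7.2000]
After op 4 tick(1): ref=9.0000 raw=[9.9000 10.8000 9.2000 8.1000]
After op 5 sync(0): ref=9.0000 raw=[9.0000 10.8000 9.2000 8.1000]
Drift of clock 3 after op 5: 8.1000 - 9.0000 = -0.9000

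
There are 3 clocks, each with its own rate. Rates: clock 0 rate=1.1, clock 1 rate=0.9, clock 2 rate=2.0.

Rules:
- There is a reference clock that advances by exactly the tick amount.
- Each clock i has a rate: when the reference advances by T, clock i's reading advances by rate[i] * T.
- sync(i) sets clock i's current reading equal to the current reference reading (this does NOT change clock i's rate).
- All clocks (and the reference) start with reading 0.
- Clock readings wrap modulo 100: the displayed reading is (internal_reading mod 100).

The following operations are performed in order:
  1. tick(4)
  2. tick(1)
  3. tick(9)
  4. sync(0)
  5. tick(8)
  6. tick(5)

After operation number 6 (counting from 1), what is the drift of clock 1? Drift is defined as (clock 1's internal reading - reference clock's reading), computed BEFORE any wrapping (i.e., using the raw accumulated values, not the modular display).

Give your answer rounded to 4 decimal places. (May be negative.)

Answer: -2.7000

Derivation:
After op 1 tick(4): ref=4.0000 raw=[4.4000 3.6000 8.0000]
After op 2 tick(1): ref=5.0000 raw=[5.5000 4.5000 10.0000]
After op 3 tick(9): ref=14.0000 raw=[15.4000 12.6000 28.0000]
After op 4 sync(0): ref=14.0000 raw=[14.0000 12.6000 28.0000]
After op 5 tick(8): ref=22.0000 raw=[22.8000 19.8000 44.0000]
After op 6 tick(5): ref=27.0000 raw=[28.3000 24.3000 54.0000]
Drift of clock 1 after op 6: 24.3000 - 27.0000 = -2.7000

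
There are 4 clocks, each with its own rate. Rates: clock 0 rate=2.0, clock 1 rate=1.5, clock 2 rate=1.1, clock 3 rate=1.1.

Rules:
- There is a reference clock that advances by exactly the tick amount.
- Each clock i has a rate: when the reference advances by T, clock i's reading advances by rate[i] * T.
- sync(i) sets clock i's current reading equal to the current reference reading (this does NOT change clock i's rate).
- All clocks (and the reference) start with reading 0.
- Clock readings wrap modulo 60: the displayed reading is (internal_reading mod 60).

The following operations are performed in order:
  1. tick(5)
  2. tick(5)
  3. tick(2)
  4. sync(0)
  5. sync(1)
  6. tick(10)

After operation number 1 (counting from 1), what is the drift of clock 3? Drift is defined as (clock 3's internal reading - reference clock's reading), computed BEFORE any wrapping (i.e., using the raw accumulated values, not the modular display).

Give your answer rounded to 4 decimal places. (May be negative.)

Answer: 0.5000

Derivation:
After op 1 tick(5): ref=5.0000 raw=[10.0000 7.5000 5.5000 5.5000]
Drift of clock 3 after op 1: 5.5000 - 5.0000 = 0.5000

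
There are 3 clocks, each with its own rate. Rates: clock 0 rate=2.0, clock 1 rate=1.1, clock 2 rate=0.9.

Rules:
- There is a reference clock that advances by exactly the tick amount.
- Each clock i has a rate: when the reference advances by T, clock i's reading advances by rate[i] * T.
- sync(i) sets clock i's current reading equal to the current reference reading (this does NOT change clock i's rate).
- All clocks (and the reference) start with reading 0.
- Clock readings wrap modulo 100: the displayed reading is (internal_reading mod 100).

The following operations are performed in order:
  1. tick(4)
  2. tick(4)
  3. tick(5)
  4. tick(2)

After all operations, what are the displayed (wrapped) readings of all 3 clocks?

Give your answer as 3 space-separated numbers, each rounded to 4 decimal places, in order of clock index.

Answer: 30.0000 16.5000 13.5000

Derivation:
After op 1 tick(4): ref=4.0000 raw=[8.0000 4.4000 3.6000]
After op 2 tick(4): ref=8.0000 raw=[16.0000 8.8000 7.2000]
After op 3 tick(5): ref=13.0000 raw=[26.0000 14.3000 11.7000]
After op 4 tick(2): ref=15.0000 raw=[30.0000 16.5000 13.5000]
Wrap final raw readings (mod 100): 30.0000 mod 100 = 30.0000; 16.5000 mod 100 = 16.5000; 13.5000 mod 100 = 13.5000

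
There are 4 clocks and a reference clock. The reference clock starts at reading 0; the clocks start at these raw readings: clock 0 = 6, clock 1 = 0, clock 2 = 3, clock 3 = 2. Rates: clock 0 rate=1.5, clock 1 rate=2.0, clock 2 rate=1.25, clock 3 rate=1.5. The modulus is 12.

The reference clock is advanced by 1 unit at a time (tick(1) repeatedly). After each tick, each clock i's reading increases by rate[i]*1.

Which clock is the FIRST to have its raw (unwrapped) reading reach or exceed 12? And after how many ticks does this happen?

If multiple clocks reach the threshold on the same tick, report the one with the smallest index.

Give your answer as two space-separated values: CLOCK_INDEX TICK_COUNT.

clock 0: start=6, rate=1.5, needs 12-6 = 6; ticks = ceil(6/1.5) = ceil(4.0000) = 4; reading at tick 4 = 6 + 1.5*4 = 12.0000
clock 1: start=0, rate=2.0, needs 12-0 = 12; ticks = ceil(12/2.0) = ceil(6.0000) = 6; reading at tick 6 = 0 + 2.0*6 = 12.0000
clock 2: start=3, rate=1.25, needs 12-3 = 9; ticks = ceil(9/1.25) = ceil(7.2000) = 8; reading at tick 8 = 3 + 1.25*8 = 13.0000
clock 3: start=2, rate=1.5, needs 12-2 = 10; ticks = ceil(10/1.5) = ceil(6.6667) = 7; reading at tick 7 = 2 + 1.5*7 = 12.5000
Minimum tick count = 4; winners = [0]; smallest index = 0

Answer: 0 4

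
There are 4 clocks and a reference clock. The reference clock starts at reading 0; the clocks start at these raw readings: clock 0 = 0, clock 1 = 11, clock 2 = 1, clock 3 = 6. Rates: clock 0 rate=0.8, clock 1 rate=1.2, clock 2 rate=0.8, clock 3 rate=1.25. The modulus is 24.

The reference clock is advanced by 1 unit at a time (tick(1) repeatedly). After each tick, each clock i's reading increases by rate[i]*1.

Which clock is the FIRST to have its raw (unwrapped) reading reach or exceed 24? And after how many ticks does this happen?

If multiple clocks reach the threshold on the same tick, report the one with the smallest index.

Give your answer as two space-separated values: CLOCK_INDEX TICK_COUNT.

Answer: 1 11

Derivation:
clock 0: start=0, rate=0.8, needs 24-0 = 24; ticks = ceil(24/0.8) = ceil(30.0000) = 30; reading at tick 30 = 0 + 0.8*30 = 24.0000
clock 1: start=11, rate=1.2, needs 24-11 = 13; ticks = ceil(13/1.2) = ceil(10.8333) = 11; reading at tick 11 = 11 + 1.2*11 = 24.2000
clock 2: start=1, rate=0.8, needs 24-1 = 23; ticks = ceil(23/0.8) = ceil(28.7500) = 29; reading at tick 29 = 1 + 0.8*29 = 24.2000
clock 3: start=6, rate=1.25, needs 24-6 = 18; ticks = ceil(18/1.25) = ceil(14.4000) = 15; reading at tick 15 = 6 + 1.25*15 = 24.7500
Minimum tick count = 11; winners = [1]; smallest index = 1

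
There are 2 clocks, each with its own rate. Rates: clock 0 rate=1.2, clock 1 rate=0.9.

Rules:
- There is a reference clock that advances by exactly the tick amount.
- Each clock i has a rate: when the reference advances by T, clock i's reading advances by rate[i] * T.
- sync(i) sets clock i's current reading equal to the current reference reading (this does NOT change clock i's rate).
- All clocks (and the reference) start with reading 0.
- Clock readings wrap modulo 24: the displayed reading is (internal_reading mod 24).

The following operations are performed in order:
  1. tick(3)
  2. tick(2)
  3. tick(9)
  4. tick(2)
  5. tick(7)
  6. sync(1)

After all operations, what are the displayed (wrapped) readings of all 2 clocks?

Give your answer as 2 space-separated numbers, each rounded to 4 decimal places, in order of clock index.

After op 1 tick(3): ref=3.0000 raw=[3.6000 2.7000]
After op 2 tick(2): ref=5.0000 raw=[6.0000 4.5000]
After op 3 tick(9): ref=14.0000 raw=[16.8000 12.6000]
After op 4 tick(2): ref=16.0000 raw=[19.2000 14.4000]
After op 5 tick(7): ref=23.0000 raw=[27.6000 20.7000]
After op 6 sync(1): ref=23.0000 raw=[27.6000 23.0000]
Wrap final raw readings (mod 24): 27.6000 mod 24 = 3.6000; 23.0000 mod 24 = 23.0000

Answer: 3.6000 23.0000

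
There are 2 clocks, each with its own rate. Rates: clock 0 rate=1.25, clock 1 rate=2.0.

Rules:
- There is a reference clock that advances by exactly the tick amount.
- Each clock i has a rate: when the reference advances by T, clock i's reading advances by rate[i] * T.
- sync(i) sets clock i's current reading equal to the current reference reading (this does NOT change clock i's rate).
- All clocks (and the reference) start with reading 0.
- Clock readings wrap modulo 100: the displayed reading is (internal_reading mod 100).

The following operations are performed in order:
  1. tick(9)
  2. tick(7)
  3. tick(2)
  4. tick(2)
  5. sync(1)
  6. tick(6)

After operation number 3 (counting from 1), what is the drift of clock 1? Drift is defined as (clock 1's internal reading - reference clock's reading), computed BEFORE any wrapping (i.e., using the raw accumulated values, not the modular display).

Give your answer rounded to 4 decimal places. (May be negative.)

After op 1 tick(9): ref=9.0000 raw=[11.2500 18.0000]
After op 2 tick(7): ref=16.0000 raw=[20.0000 32.0000]
After op 3 tick(2): ref=18.0000 raw=[22.5000 36.0000]
Drift of clock 1 after op 3: 36.0000 - 18.0000 = 18.0000

Answer: 18.0000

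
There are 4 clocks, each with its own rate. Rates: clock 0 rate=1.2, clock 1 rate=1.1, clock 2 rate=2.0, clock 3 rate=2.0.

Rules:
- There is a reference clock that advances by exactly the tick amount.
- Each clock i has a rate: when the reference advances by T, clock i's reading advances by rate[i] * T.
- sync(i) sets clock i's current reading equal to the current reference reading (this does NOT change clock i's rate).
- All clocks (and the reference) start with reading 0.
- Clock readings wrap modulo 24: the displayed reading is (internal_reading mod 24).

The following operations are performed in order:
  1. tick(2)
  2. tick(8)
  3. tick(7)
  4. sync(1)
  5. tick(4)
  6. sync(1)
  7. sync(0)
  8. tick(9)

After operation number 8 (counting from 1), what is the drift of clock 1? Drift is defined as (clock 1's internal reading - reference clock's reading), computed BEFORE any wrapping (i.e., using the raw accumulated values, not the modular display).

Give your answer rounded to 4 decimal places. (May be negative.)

Answer: 0.9000

Derivation:
After op 1 tick(2): ref=2.0000 raw=[2.4000 2.2000 4.0000 4.0000]
After op 2 tick(8): ref=10.0000 raw=[12.0000 11.0000 20.0000 20.0000]
After op 3 tick(7): ref=17.0000 raw=[20.4000 18.7000 34.0000 34.0000]
After op 4 sync(1): ref=17.0000 raw=[20.4000 17.0000 34.0000 34.0000]
After op 5 tick(4): ref=21.0000 raw=[25.2000 21.4000 42.0000 42.0000]
After op 6 sync(1): ref=21.0000 raw=[25.2000 21.0000 42.0000 42.0000]
After op 7 sync(0): ref=21.0000 raw=[21.0000 21.0000 42.0000 42.0000]
After op 8 tick(9): ref=30.0000 raw=[31.8000 30.9000 60.0000 60.0000]
Drift of clock 1 after op 8: 30.9000 - 30.0000 = 0.9000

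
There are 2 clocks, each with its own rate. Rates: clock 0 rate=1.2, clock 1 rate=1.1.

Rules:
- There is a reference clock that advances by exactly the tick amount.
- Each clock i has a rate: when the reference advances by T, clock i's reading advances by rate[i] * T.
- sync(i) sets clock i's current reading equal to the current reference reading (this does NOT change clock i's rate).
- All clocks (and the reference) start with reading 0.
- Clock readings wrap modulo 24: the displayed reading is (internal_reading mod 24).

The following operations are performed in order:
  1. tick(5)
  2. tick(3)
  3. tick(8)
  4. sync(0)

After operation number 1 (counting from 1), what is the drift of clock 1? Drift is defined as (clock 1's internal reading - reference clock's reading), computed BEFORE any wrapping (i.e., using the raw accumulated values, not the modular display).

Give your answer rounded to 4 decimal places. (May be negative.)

After op 1 tick(5): ref=5.0000 raw=[6.0000 5.5000]
Drift of clock 1 after op 1: 5.5000 - 5.0000 = 0.5000

Answer: 0.5000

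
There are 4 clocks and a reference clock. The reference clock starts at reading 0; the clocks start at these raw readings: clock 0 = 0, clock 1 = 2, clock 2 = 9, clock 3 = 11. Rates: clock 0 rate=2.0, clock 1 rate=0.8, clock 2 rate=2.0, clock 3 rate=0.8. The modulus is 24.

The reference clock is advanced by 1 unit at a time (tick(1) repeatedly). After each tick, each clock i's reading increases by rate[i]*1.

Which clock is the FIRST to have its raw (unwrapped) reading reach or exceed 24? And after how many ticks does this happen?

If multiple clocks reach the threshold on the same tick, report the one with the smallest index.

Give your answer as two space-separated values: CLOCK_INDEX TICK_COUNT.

Answer: 2 8

Derivation:
clock 0: start=0, rate=2.0, needs 24-0 = 24; ticks = ceil(24/2.0) = ceil(12.0000) = 12; reading at tick 12 = 0 + 2.0*12 = 24.0000
clock 1: start=2, rate=0.8, needs 24-2 = 22; ticks = ceil(22/0.8) = ceil(27.5000) = 28; reading at tick 28 = 2 + 0.8*28 = 24.4000
clock 2: start=9, rate=2.0, needs 24-9 = 15; ticks = ceil(15/2.0) = ceil(7.5000) = 8; reading at tick 8 = 9 + 2.0*8 = 25.0000
clock 3: start=11, rate=0.8, needs 24-11 = 13; ticks = ceil(13/0.8) = ceil(16.2500) = 17; reading at tick 17 = 11 + 0.8*17 = 24.6000
Minimum tick count = 8; winners = [2]; smallest index = 2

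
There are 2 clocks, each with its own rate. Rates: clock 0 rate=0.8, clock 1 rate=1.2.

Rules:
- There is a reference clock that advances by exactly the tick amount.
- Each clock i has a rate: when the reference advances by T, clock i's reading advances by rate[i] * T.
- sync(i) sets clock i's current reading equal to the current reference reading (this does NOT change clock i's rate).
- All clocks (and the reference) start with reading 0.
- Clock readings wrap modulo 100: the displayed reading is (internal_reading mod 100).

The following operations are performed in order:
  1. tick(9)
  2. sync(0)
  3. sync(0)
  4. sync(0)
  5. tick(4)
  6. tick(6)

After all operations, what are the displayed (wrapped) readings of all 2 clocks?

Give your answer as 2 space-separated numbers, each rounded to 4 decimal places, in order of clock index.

After op 1 tick(9): ref=9.0000 raw=[7.2000 10.8000]
After op 2 sync(0): ref=9.0000 raw=[9.0000 10.8000]
After op 3 sync(0): ref=9.0000 raw=[9.0000 10.8000]
After op 4 sync(0): ref=9.0000 raw=[9.0000 10.8000]
After op 5 tick(4): ref=13.0000 raw=[12.2000 15.6000]
After op 6 tick(6): ref=19.0000 raw=[17.0000 22.8000]
Wrap final raw readings (mod 100): 17.0000 mod 100 = 17.0000; 22.8000 mod 100 = 22.8000

Answer: 17.0000 22.8000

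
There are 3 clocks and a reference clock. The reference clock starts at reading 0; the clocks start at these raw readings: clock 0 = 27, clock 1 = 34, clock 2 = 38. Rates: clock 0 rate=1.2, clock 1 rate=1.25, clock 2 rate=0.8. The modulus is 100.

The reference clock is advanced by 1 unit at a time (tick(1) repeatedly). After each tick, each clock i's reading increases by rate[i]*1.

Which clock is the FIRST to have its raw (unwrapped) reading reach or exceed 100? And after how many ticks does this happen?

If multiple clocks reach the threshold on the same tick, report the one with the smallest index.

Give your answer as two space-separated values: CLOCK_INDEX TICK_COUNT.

Answer: 1 53

Derivation:
clock 0: start=27, rate=1.2, needs 100-27 = 73; ticks = ceil(73/1.2) = ceil(60.8333) = 61; reading at tick 61 = 27 + 1.2*61 = 100.2000
clock 1: start=34, rate=1.25, needs 100-34 = 66; ticks = ceil(66/1.25) = ceil(52.8000) = 53; reading at tick 53 = 34 + 1.25*53 = 100.2500
clock 2: start=38, rate=0.8, needs 100-38 = 62; ticks = ceil(62/0.8) = ceil(77.5000) = 78; reading at tick 78 = 38 + 0.8*78 = 100.4000
Minimum tick count = 53; winners = [1]; smallest index = 1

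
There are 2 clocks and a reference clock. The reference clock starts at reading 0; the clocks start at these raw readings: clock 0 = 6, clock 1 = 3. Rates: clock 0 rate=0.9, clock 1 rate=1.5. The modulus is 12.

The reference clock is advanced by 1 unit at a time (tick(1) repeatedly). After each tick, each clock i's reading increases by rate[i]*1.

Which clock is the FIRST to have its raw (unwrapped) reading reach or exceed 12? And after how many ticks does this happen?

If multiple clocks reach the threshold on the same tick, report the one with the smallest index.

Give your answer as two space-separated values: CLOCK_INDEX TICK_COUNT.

clock 0: start=6, rate=0.9, needs 12-6 = 6; ticks = ceil(6/0.9) = ceil(6.6667) = 7; reading at tick 7 = 6 + 0.9*7 = 12.3000
clock 1: start=3, rate=1.5, needs 12-3 = 9; ticks = ceil(9/1.5) = ceil(6.0000) = 6; reading at tick 6 = 3 + 1.5*6 = 12.0000
Minimum tick count = 6; winners = [1]; smallest index = 1

Answer: 1 6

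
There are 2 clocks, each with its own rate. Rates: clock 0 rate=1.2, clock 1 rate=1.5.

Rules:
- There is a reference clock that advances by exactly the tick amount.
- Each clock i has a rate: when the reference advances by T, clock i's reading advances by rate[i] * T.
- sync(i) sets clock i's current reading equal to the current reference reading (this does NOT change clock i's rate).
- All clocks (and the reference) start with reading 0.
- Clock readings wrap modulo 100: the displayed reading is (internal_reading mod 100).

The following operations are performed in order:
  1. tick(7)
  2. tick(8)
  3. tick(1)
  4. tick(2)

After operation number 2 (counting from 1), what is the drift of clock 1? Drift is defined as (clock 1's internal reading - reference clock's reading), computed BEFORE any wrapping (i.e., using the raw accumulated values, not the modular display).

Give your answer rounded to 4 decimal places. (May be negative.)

Answer: 7.5000

Derivation:
After op 1 tick(7): ref=7.0000 raw=[8.4000 10.5000]
After op 2 tick(8): ref=15.0000 raw=[18.0000 22.5000]
Drift of clock 1 after op 2: 22.5000 - 15.0000 = 7.5000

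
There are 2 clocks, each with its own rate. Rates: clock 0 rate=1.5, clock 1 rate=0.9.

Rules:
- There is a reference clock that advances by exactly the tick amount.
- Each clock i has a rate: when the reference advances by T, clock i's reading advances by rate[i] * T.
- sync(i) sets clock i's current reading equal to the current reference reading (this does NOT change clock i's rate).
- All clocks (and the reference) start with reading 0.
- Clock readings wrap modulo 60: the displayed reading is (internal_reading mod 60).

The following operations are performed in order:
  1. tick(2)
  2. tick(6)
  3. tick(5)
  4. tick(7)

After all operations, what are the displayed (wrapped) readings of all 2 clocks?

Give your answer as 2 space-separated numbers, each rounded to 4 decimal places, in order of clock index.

After op 1 tick(2): ref=2.0000 raw=[3.0000 1.8000]
After op 2 tick(6): ref=8.0000 raw=[12.0000 7.2000]
After op 3 tick(5): ref=13.0000 raw=[19.5000 11.7000]
After op 4 tick(7): ref=20.0000 raw=[30.0000 18.0000]
Wrap final raw readings (mod 60): 30.0000 mod 60 = 30.0000; 18.0000 mod 60 = 18.0000

Answer: 30.0000 18.0000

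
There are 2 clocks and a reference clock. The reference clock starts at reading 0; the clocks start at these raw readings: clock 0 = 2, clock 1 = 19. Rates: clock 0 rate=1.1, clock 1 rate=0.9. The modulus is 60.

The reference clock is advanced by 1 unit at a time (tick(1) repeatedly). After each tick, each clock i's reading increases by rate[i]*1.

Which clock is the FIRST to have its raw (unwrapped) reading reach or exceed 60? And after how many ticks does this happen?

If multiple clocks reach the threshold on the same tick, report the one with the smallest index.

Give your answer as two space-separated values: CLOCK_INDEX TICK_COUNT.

Answer: 1 46

Derivation:
clock 0: start=2, rate=1.1, needs 60-2 = 58; ticks = ceil(58/1.1) = ceil(52.7273) = 53; reading at tick 53 = 2 + 1.1*53 = 60.3000
clock 1: start=19, rate=0.9, needs 60-19 = 41; ticks = ceil(41/0.9) = ceil(45.5556) = 46; reading at tick 46 = 19 + 0.9*46 = 60.4000
Minimum tick count = 46; winners = [1]; smallest index = 1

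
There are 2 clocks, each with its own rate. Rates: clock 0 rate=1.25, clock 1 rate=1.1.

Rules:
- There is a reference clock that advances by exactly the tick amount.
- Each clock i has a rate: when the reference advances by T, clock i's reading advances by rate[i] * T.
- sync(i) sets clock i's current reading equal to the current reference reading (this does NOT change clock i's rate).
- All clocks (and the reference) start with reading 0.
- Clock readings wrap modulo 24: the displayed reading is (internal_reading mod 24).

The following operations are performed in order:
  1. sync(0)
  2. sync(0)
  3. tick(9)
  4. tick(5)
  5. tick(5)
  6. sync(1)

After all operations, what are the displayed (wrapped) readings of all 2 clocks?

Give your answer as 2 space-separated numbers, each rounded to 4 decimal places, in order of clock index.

After op 1 sync(0): ref=0.0000 raw=[0.0000 0.0000]
After op 2 sync(0): ref=0.0000 raw=[0.0000 0.0000]
After op 3 tick(9): ref=9.0000 raw=[11.2500 9.9000]
After op 4 tick(5): ref=14.0000 raw=[17.5000 15.4000]
After op 5 tick(5): ref=19.0000 raw=[23.7500 20.9000]
After op 6 sync(1): ref=19.0000 raw=[23.7500 19.0000]
Wrap final raw readings (mod 24): 23.7500 mod 24 = 23.7500; 19.0000 mod 24 = 19.0000

Answer: 23.7500 19.0000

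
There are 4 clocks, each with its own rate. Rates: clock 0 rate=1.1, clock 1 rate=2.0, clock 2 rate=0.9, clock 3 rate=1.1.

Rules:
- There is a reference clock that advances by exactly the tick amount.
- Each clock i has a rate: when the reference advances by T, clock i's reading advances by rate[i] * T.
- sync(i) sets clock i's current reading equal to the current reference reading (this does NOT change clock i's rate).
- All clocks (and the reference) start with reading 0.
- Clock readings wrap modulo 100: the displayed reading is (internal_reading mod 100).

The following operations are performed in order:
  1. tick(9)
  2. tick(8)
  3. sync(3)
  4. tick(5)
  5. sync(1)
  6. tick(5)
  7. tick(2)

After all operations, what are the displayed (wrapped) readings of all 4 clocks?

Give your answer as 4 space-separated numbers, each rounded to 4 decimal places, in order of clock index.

Answer: 31.9000 36.0000 26.1000 30.2000

Derivation:
After op 1 tick(9): ref=9.0000 raw=[9.9000 18.0000 8.1000 9.9000]
After op 2 tick(8): ref=17.0000 raw=[18.7000 34.0000 15.3000 18.7000]
After op 3 sync(3): ref=17.0000 raw=[18.7000 34.0000 15.3000 17.0000]
After op 4 tick(5): ref=22.0000 raw=[24.2000 44.0000 19.8000 22.5000]
After op 5 sync(1): ref=22.0000 raw=[24.2000 22.0000 19.8000 22.5000]
After op 6 tick(5): ref=27.0000 raw=[29.7000 32.0000 24.3000 28.0000]
After op 7 tick(2): ref=29.0000 raw=[31.9000 36.0000 26.1000 30.2000]
Wrap final raw readings (mod 100): 31.9000 mod 100 = 31.9000; 36.0000 mod 100 = 36.0000; 26.1000 mod 100 = 26.1000; 30.2000 mod 100 = 30.2000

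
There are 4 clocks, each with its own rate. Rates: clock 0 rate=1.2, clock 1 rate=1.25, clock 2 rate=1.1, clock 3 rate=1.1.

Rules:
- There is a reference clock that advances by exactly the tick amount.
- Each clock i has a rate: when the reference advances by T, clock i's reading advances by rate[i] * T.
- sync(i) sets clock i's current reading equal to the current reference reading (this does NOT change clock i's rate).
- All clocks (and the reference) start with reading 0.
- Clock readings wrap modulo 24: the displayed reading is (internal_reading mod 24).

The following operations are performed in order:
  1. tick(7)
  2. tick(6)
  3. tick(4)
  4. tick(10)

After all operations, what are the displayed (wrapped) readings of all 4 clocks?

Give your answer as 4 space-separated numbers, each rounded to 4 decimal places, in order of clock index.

Answer: 8.4000 9.7500 5.7000 5.7000

Derivation:
After op 1 tick(7): ref=7.0000 raw=[8.4000 8.7500 7.7000 7.7000]
After op 2 tick(6): ref=13.0000 raw=[15.6000 16.2500 14.3000 14.3000]
After op 3 tick(4): ref=17.0000 raw=[20.4000 21.2500 18.7000 18.7000]
After op 4 tick(10): ref=27.0000 raw=[32.4000 33.7500 29.7000 29.7000]
Wrap final raw readings (mod 24): 32.4000 mod 24 = 8.4000; 33.7500 mod 24 = 9.7500; 29.7000 mod 24 = 5.7000; 29.7000 mod 24 = 5.7000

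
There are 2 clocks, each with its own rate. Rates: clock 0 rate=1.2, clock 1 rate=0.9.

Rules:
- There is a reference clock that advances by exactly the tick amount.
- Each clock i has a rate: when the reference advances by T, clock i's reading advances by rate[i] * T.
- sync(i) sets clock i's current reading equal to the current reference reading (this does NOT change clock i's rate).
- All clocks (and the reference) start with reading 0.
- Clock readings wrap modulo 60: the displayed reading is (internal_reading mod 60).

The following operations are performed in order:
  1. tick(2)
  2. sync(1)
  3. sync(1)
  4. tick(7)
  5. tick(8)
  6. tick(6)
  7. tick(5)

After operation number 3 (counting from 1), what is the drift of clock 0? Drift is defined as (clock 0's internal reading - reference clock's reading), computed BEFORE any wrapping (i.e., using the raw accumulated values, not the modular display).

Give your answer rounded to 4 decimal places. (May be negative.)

After op 1 tick(2): ref=2.0000 raw=[2.4000 1.8000]
After op 2 sync(1): ref=2.0000 raw=[2.4000 2.0000]
After op 3 sync(1): ref=2.0000 raw=[2.4000 2.0000]
Drift of clock 0 after op 3: 2.4000 - 2.0000 = 0.4000

Answer: 0.4000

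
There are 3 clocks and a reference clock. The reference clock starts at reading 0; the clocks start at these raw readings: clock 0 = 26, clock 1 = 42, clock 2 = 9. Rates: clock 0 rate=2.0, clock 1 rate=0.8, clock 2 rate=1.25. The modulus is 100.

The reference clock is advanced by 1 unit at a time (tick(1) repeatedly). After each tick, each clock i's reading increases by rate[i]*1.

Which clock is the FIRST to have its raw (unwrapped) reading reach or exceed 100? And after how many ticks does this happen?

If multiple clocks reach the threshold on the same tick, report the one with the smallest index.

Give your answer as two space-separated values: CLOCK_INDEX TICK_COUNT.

Answer: 0 37

Derivation:
clock 0: start=26, rate=2.0, needs 100-26 = 74; ticks = ceil(74/2.0) = ceil(37.0000) = 37; reading at tick 37 = 26 + 2.0*37 = 100.0000
clock 1: start=42, rate=0.8, needs 100-42 = 58; ticks = ceil(58/0.8) = ceil(72.5000) = 73; reading at tick 73 = 42 + 0.8*73 = 100.4000
clock 2: start=9, rate=1.25, needs 100-9 = 91; ticks = ceil(91/1.25) = ceil(72.8000) = 73; reading at tick 73 = 9 + 1.25*73 = 100.2500
Minimum tick count = 37; winners = [0]; smallest index = 0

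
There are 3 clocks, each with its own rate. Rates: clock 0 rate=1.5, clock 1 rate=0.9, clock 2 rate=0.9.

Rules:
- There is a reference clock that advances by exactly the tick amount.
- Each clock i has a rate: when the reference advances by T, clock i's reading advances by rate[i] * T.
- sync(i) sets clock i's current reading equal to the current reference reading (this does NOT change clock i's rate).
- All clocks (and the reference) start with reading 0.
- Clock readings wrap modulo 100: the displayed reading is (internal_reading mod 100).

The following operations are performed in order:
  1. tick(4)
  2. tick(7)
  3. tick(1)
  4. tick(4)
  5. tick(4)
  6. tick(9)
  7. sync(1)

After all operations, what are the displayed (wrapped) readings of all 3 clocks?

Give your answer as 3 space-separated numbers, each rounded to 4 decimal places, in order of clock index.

Answer: 43.5000 29.0000 26.1000

Derivation:
After op 1 tick(4): ref=4.0000 raw=[6.0000 3.6000 3.6000]
After op 2 tick(7): ref=11.0000 raw=[16.5000 9.9000 9.9000]
After op 3 tick(1): ref=12.0000 raw=[18.0000 10.8000 10.8000]
After op 4 tick(4): ref=16.0000 raw=[24.0000 14.4000 14.4000]
After op 5 tick(4): ref=20.0000 raw=[30.0000 18.0000 18.0000]
After op 6 tick(9): ref=29.0000 raw=[43.5000 26.1000 26.1000]
After op 7 sync(1): ref=29.0000 raw=[43.5000 29.0000 26.1000]
Wrap final raw readings (mod 100): 43.5000 mod 100 = 43.5000; 29.0000 mod 100 = 29.0000; 26.1000 mod 100 = 26.1000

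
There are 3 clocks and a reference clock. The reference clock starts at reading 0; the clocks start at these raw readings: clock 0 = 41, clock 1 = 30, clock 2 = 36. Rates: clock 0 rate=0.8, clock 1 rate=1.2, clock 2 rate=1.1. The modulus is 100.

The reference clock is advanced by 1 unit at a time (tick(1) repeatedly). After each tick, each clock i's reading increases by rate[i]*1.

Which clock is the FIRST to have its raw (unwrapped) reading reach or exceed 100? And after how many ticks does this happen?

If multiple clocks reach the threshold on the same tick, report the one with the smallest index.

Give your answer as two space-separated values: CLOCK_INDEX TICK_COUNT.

clock 0: start=41, rate=0.8, needs 100-41 = 59; ticks = ceil(59/0.8) = ceil(73.7500) = 74; reading at tick 74 = 41 + 0.8*74 = 100.2000
clock 1: start=30, rate=1.2, needs 100-30 = 70; ticks = ceil(70/1.2) = ceil(58.3333) = 59; reading at tick 59 = 30 + 1.2*59 = 100.8000
clock 2: start=36, rate=1.1, needs 100-36 = 64; ticks = ceil(64/1.1) = ceil(58.1818) = 59; reading at tick 59 = 36 + 1.1*59 = 100.9000
Minimum tick count = 59; winners = [1, 2]; smallest index = 1

Answer: 1 59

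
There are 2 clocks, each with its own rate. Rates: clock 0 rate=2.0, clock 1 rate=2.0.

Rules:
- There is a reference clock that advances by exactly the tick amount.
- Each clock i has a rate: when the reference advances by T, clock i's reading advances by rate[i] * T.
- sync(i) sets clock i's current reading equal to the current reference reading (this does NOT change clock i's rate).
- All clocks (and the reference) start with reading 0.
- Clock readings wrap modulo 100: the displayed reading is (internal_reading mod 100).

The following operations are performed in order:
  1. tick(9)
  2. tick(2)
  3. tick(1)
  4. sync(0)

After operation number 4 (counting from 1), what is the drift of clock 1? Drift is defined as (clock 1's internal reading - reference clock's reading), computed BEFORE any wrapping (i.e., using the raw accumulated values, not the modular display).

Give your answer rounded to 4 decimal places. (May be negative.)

Answer: 12.0000

Derivation:
After op 1 tick(9): ref=9.0000 raw=[18.0000 18.0000]
After op 2 tick(2): ref=11.0000 raw=[22.0000 22.0000]
After op 3 tick(1): ref=12.0000 raw=[24.0000 24.0000]
After op 4 sync(0): ref=12.0000 raw=[12.0000 24.0000]
Drift of clock 1 after op 4: 24.0000 - 12.0000 = 12.0000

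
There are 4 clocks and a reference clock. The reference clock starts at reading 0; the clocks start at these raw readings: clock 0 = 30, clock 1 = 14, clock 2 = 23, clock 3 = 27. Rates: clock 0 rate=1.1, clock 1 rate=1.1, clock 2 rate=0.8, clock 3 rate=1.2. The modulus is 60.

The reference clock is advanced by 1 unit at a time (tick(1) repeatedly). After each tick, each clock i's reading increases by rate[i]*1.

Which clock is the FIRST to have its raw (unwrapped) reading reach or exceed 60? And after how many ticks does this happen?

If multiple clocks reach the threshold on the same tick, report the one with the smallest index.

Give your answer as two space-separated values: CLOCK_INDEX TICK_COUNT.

Answer: 0 28

Derivation:
clock 0: start=30, rate=1.1, needs 60-30 = 30; ticks = ceil(30/1.1) = ceil(27.2727) = 28; reading at tick 28 = 30 + 1.1*28 = 60.8000
clock 1: start=14, rate=1.1, needs 60-14 = 46; ticks = ceil(46/1.1) = ceil(41.8182) = 42; reading at tick 42 = 14 + 1.1*42 = 60.2000
clock 2: start=23, rate=0.8, needs 60-23 = 37; ticks = ceil(37/0.8) = ceil(46.2500) = 47; reading at tick 47 = 23 + 0.8*47 = 60.6000
clock 3: start=27, rate=1.2, needs 60-27 = 33; ticks = ceil(33/1.2) = ceil(27.5000) = 28; reading at tick 28 = 27 + 1.2*28 = 60.6000
Minimum tick count = 28; winners = [0, 3]; smallest index = 0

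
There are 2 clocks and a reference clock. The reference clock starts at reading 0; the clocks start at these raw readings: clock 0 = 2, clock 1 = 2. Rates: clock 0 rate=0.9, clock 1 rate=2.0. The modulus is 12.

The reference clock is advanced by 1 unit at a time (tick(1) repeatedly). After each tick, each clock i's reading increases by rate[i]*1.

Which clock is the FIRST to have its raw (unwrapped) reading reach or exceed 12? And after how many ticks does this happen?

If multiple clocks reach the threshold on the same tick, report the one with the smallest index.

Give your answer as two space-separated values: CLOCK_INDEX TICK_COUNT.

clock 0: start=2, rate=0.9, needs 12-2 = 10; ticks = ceil(10/0.9) = ceil(11.1111) = 12; reading at tick 12 = 2 + 0.9*12 = 12.8000
clock 1: start=2, rate=2.0, needs 12-2 = 10; ticks = ceil(10/2.0) = ceil(5.0000) = 5; reading at tick 5 = 2 + 2.0*5 = 12.0000
Minimum tick count = 5; winners = [1]; smallest index = 1

Answer: 1 5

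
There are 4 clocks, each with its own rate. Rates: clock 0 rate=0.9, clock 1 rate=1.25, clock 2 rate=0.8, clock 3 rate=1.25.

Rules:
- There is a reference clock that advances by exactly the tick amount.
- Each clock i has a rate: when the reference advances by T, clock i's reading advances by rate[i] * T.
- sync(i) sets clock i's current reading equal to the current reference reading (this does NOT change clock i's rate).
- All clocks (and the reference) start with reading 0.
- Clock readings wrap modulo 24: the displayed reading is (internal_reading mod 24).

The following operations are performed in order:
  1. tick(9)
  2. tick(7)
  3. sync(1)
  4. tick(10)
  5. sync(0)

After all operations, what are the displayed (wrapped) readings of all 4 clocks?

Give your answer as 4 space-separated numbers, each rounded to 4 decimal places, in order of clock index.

Answer: 2.0000 4.5000 20.8000 8.5000

Derivation:
After op 1 tick(9): ref=9.0000 raw=[8.1000 11.2500 7.2000 11.2500]
After op 2 tick(7): ref=16.0000 raw=[14.4000 20.0000 12.8000 20.0000]
After op 3 sync(1): ref=16.0000 raw=[14.4000 16.0000 12.8000 20.0000]
After op 4 tick(10): ref=26.0000 raw=[23.4000 28.5000 20.8000 32.5000]
After op 5 sync(0): ref=26.0000 raw=[26.0000 28.5000 20.8000 32.5000]
Wrap final raw readings (mod 24): 26.0000 mod 24 = 2.0000; 28.5000 mod 24 = 4.5000; 20.8000 mod 24 = 20.8000; 32.5000 mod 24 = 8.5000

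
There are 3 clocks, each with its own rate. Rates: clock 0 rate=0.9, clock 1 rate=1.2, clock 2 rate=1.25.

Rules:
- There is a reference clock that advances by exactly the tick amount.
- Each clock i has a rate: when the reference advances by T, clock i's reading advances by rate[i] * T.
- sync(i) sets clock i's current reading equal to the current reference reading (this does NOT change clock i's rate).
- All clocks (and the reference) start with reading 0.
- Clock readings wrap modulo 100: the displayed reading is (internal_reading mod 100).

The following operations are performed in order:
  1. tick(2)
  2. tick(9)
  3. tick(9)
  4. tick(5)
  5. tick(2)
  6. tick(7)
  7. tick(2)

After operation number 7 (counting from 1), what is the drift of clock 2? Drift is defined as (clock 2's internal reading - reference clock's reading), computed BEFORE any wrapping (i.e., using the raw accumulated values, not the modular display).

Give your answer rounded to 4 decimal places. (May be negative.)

After op 1 tick(2): ref=2.0000 raw=[1.8000 2.4000 2.5000]
After op 2 tick(9): ref=11.0000 raw=[9.9000 13.2000 13.7500]
After op 3 tick(9): ref=20.0000 raw=[18.0000 24.0000 25.0000]
After op 4 tick(5): ref=25.0000 raw=[22.5000 30.0000 31.2500]
After op 5 tick(2): ref=27.0000 raw=[24.3000 32.4000 33.7500]
After op 6 tick(7): ref=34.0000 raw=[30.6000 40.8000 42.5000]
After op 7 tick(2): ref=36.0000 raw=[32.4000 43.2000 45.0000]
Drift of clock 2 after op 7: 45.0000 - 36.0000 = 9.0000

Answer: 9.0000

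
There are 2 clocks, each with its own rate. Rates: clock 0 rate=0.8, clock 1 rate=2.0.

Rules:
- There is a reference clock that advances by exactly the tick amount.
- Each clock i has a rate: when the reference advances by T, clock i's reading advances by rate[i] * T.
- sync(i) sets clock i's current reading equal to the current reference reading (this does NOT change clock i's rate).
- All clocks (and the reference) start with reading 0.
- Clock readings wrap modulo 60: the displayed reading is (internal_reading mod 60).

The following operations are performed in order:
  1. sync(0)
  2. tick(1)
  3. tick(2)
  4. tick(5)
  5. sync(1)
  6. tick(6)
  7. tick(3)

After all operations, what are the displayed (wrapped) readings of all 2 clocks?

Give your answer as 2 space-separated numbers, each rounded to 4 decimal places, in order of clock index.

After op 1 sync(0): ref=0.0000 raw=[0.0000 0.0000]
After op 2 tick(1): ref=1.0000 raw=[0.8000 2.0000]
After op 3 tick(2): ref=3.0000 raw=[2.4000 6.0000]
After op 4 tick(5): ref=8.0000 raw=[6.4000 16.0000]
After op 5 sync(1): ref=8.0000 raw=[6.4000 8.0000]
After op 6 tick(6): ref=14.0000 raw=[11.2000 20.0000]
After op 7 tick(3): ref=17.0000 raw=[13.6000 26.0000]
Wrap final raw readings (mod 60): 13.6000 mod 60 = 13.6000; 26.0000 mod 60 = 26.0000

Answer: 13.6000 26.0000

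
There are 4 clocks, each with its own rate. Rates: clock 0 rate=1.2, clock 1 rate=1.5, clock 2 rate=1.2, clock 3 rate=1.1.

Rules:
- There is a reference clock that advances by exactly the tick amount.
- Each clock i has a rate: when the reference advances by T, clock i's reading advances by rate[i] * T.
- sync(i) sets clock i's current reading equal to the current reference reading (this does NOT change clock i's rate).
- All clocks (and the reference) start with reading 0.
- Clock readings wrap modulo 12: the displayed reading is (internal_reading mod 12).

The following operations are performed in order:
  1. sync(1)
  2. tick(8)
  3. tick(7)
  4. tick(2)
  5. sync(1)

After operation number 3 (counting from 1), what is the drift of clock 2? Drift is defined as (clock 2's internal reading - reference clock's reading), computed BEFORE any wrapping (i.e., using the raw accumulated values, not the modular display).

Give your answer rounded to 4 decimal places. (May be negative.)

Answer: 3.0000

Derivation:
After op 1 sync(1): ref=0.0000 raw=[0.0000 0.0000 0.0000 0.0000]
After op 2 tick(8): ref=8.0000 raw=[9.6000 12.0000 9.6000 8.8000]
After op 3 tick(7): ref=15.0000 raw=[18.0000 22.5000 18.0000 16.5000]
Drift of clock 2 after op 3: 18.0000 - 15.0000 = 3.0000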